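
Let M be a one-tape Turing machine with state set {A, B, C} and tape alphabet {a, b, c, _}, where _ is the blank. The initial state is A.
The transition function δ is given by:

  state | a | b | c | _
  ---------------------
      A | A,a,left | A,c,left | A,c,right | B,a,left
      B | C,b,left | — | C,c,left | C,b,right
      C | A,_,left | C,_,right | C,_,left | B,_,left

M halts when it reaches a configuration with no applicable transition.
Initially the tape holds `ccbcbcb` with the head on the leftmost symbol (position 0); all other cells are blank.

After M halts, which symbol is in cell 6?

state=A head=0 tape=__[c]cbcbcb_   (A,c)→(A,c,right)
state=A head=1 tape=__c[c]bcbcb_   (A,c)→(A,c,right)
state=A head=2 tape=__cc[b]cbcb_   (A,b)→(A,c,left)
state=A head=1 tape=__c[c]ccbcb_   (A,c)→(A,c,right)
state=A head=2 tape=__cc[c]cbcb_   (A,c)→(A,c,right)
state=A head=3 tape=__ccc[c]bcb_   (A,c)→(A,c,right)
state=A head=4 tape=__cccc[b]cb_   (A,b)→(A,c,left)
state=A head=3 tape=__ccc[c]ccb_   (A,c)→(A,c,right)
state=A head=4 tape=__cccc[c]cb_   (A,c)→(A,c,right)
state=A head=5 tape=__ccccc[c]b_   (A,c)→(A,c,right)
state=A head=6 tape=__cccccc[b]_   (A,b)→(A,c,left)
state=A head=5 tape=__ccccc[c]c_   (A,c)→(A,c,right)
state=A head=6 tape=__cccccc[c]_   (A,c)→(A,c,right)
state=A head=7 tape=__ccccccc[_]   (A,_)→(B,a,left)
state=B head=6 tape=__cccccc[c]a   (B,c)→(C,c,left)
state=C head=5 tape=__ccccc[c]ca   (C,c)→(C,_,left)
state=C head=4 tape=__cccc[c]_ca   (C,c)→(C,_,left)
state=C head=3 tape=__ccc[c]__ca   (C,c)→(C,_,left)
state=C head=2 tape=__cc[c]___ca   (C,c)→(C,_,left)
state=C head=1 tape=__c[c]____ca   (C,c)→(C,_,left)
state=C head=0 tape=__[c]_____ca   (C,c)→(C,_,left)
state=C head=-1 tape=_[_]______ca   (C,_)→(B,_,left)
state=B head=-2 tape=[_]_______ca   (B,_)→(C,b,right)
state=C head=-1 tape=b[_]______ca   (C,_)→(B,_,left)
state=B head=-2 tape=[b]_______ca
Cell 6 holds c when M halts.

c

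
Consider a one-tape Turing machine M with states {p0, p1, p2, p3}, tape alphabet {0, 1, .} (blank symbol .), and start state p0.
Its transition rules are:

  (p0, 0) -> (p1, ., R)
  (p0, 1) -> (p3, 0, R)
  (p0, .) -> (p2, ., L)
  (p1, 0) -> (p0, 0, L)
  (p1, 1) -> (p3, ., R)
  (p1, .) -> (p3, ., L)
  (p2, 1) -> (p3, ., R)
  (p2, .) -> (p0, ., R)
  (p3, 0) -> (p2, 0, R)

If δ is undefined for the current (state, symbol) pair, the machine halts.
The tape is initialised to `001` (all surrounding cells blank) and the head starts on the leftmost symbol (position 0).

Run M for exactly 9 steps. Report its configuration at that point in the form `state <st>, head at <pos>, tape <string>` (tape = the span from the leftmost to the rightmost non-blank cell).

state p2, head at -1, tape 01

state=p0 head=0 tape=.[0]01   (p0,0)→(p1,.,R)
state=p1 head=1 tape=..[0]1   (p1,0)→(p0,0,L)
state=p0 head=0 tape=.[.]01   (p0,.)→(p2,.,L)
state=p2 head=-1 tape=[.].01   (p2,.)→(p0,.,R)
state=p0 head=0 tape=.[.]01   (p0,.)→(p2,.,L)
state=p2 head=-1 tape=[.].01   (p2,.)→(p0,.,R)
state=p0 head=0 tape=.[.]01   (p0,.)→(p2,.,L)
state=p2 head=-1 tape=[.].01   (p2,.)→(p0,.,R)
state=p0 head=0 tape=.[.]01   (p0,.)→(p2,.,L)
state=p2 head=-1 tape=[.].01
After 9 steps: state p2, head at -1, tape 01.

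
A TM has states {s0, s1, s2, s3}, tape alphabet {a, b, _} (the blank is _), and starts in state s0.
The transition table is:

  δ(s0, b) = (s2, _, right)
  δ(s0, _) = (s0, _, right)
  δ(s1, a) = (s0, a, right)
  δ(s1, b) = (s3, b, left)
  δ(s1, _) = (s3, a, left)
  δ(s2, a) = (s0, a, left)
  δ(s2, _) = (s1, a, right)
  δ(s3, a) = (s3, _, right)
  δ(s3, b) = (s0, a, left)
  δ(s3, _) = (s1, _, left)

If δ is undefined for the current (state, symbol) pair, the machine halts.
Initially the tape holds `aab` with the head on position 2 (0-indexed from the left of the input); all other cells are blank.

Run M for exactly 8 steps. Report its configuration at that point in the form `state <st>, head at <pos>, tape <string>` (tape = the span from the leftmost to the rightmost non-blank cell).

state s1, head at 2, tape aa__a

s0 | aa[b]___   read b → write _, move right, go to s2
s2 | aa_[_]__   read _ → write a, move right, go to s1
s1 | aa_a[_]_   read _ → write a, move left, go to s3
s3 | aa_[a]a_   read a → write _, move right, go to s3
s3 | aa__[a]_   read a → write _, move right, go to s3
s3 | aa___[_]   read _ → write _, move left, go to s1
s1 | aa__[_]_   read _ → write a, move left, go to s3
s3 | aa_[_]a_   read _ → write _, move left, go to s1
s1 | aa[_]_a_
After 8 steps: state s1, head at 2, tape aa__a.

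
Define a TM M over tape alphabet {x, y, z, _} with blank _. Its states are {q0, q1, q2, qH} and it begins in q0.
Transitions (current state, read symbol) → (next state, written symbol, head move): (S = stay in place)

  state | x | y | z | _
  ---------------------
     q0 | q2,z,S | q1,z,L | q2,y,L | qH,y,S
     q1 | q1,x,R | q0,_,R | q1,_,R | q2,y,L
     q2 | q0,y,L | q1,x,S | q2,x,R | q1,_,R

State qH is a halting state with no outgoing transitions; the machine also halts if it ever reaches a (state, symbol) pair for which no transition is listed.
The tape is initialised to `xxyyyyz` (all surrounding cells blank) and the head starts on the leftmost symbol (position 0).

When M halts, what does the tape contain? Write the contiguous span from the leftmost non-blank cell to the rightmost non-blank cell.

q0 | [x]xyyyyz_   read x → write z, move S, go to q2
q2 | [z]xyyyyz_   read z → write x, move R, go to q2
q2 | x[x]yyyyz_   read x → write y, move L, go to q0
q0 | [x]yyyyyz_   read x → write z, move S, go to q2
q2 | [z]yyyyyz_   read z → write x, move R, go to q2
q2 | x[y]yyyyz_   read y → write x, move S, go to q1
q1 | x[x]yyyyz_   read x → write x, move R, go to q1
q1 | xx[y]yyyz_   read y → write _, move R, go to q0
q0 | xx_[y]yyz_   read y → write z, move L, go to q1
q1 | xx[_]zyyz_   read _ → write y, move L, go to q2
q2 | x[x]yzyyz_   read x → write y, move L, go to q0
q0 | [x]yyzyyz_   read x → write z, move S, go to q2
q2 | [z]yyzyyz_   read z → write x, move R, go to q2
q2 | x[y]yzyyz_   read y → write x, move S, go to q1
q1 | x[x]yzyyz_   read x → write x, move R, go to q1
q1 | xx[y]zyyz_   read y → write _, move R, go to q0
q0 | xx_[z]yyz_   read z → write y, move L, go to q2
q2 | xx[_]yyyz_   read _ → write _, move R, go to q1
q1 | xx_[y]yyz_   read y → write _, move R, go to q0
q0 | xx__[y]yz_   read y → write z, move L, go to q1
q1 | xx_[_]zyz_   read _ → write y, move L, go to q2
q2 | xx[_]yzyz_   read _ → write _, move R, go to q1
q1 | xx_[y]zyz_   read y → write _, move R, go to q0
q0 | xx__[z]yz_   read z → write y, move L, go to q2
q2 | xx_[_]yyz_   read _ → write _, move R, go to q1
q1 | xx__[y]yz_   read y → write _, move R, go to q0
q0 | xx___[y]z_   read y → write z, move L, go to q1
q1 | xx__[_]zz_   read _ → write y, move L, go to q2
q2 | xx_[_]yzz_   read _ → write _, move R, go to q1
q1 | xx__[y]zz_   read y → write _, move R, go to q0
q0 | xx___[z]z_   read z → write y, move L, go to q2
q2 | xx__[_]yz_   read _ → write _, move R, go to q1
q1 | xx___[y]z_   read y → write _, move R, go to q0
q0 | xx____[z]_   read z → write y, move L, go to q2
q2 | xx___[_]y_   read _ → write _, move R, go to q1
q1 | xx____[y]_   read y → write _, move R, go to q0
q0 | xx_____[_]   read _ → write y, move S, go to qH
qH | xx_____[y]
The non-blank tape span at halt is xx_____y.

xx_____y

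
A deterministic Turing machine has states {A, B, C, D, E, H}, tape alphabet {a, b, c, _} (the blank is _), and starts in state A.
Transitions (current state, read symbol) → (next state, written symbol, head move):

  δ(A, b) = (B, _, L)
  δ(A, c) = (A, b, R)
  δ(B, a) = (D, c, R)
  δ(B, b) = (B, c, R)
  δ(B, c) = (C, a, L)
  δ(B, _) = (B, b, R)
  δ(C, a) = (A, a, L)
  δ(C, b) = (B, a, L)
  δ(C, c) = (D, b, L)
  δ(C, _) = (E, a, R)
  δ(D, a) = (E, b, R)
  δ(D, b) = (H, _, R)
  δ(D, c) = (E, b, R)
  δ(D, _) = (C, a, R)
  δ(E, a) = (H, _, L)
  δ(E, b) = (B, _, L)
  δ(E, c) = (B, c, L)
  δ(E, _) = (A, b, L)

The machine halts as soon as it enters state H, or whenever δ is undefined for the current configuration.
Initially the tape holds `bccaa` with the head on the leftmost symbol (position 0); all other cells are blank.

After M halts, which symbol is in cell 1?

state=A head=0 tape=_[b]ccaa   (A,b)→(B,_,L)
state=B head=-1 tape=[_]_ccaa   (B,_)→(B,b,R)
state=B head=0 tape=b[_]ccaa   (B,_)→(B,b,R)
state=B head=1 tape=bb[c]caa   (B,c)→(C,a,L)
state=C head=0 tape=b[b]acaa   (C,b)→(B,a,L)
state=B head=-1 tape=[b]aacaa   (B,b)→(B,c,R)
state=B head=0 tape=c[a]acaa   (B,a)→(D,c,R)
state=D head=1 tape=cc[a]caa   (D,a)→(E,b,R)
state=E head=2 tape=ccb[c]aa   (E,c)→(B,c,L)
state=B head=1 tape=cc[b]caa   (B,b)→(B,c,R)
state=B head=2 tape=ccc[c]aa   (B,c)→(C,a,L)
state=C head=1 tape=cc[c]aaa   (C,c)→(D,b,L)
state=D head=0 tape=c[c]baaa   (D,c)→(E,b,R)
state=E head=1 tape=cb[b]aaa   (E,b)→(B,_,L)
state=B head=0 tape=c[b]_aaa   (B,b)→(B,c,R)
state=B head=1 tape=cc[_]aaa   (B,_)→(B,b,R)
state=B head=2 tape=ccb[a]aa   (B,a)→(D,c,R)
state=D head=3 tape=ccbc[a]a   (D,a)→(E,b,R)
state=E head=4 tape=ccbcb[a]   (E,a)→(H,_,L)
state=H head=3 tape=ccbc[b]_
Cell 1 holds b when M halts.

b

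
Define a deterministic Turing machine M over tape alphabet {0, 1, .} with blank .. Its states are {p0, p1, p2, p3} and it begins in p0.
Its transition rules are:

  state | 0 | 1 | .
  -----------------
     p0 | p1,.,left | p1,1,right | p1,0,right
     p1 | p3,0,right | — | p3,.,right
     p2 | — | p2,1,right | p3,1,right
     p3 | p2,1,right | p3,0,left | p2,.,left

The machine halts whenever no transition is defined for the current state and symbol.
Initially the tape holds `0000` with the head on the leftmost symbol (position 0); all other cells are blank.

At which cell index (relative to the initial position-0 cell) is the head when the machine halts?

2

p0 | .[0]000   read 0 → write ., move left, go to p1
p1 | [.].000   read . → write ., move right, go to p3
p3 | .[.]000   read . → write ., move left, go to p2
p2 | [.].000   read . → write 1, move right, go to p3
p3 | 1[.]000   read . → write ., move left, go to p2
p2 | [1].000   read 1 → write 1, move right, go to p2
p2 | 1[.]000   read . → write 1, move right, go to p3
p3 | 11[0]00   read 0 → write 1, move right, go to p2
p2 | 111[0]0
At halt the head is at cell 2.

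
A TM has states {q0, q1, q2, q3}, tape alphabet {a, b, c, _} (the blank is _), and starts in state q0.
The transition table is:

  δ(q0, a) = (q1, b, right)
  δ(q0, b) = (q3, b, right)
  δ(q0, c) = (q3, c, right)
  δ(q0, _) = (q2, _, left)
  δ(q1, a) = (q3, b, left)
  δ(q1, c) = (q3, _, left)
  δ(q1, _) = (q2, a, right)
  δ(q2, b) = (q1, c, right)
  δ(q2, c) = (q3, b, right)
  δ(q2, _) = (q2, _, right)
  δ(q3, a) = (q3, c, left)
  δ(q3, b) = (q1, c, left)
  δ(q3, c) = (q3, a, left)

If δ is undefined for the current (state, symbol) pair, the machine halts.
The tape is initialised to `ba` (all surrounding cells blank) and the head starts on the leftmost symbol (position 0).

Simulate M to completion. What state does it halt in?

q0 | __[b]a   read b → write b, move right, go to q3
q3 | __b[a]   read a → write c, move left, go to q3
q3 | __[b]c   read b → write c, move left, go to q1
q1 | _[_]cc   read _ → write a, move right, go to q2
q2 | _a[c]c   read c → write b, move right, go to q3
q3 | _ab[c]   read c → write a, move left, go to q3
q3 | _a[b]a   read b → write c, move left, go to q1
q1 | _[a]ca   read a → write b, move left, go to q3
q3 | [_]bca
No transition is defined for (q3, _); M halts in state q3.

q3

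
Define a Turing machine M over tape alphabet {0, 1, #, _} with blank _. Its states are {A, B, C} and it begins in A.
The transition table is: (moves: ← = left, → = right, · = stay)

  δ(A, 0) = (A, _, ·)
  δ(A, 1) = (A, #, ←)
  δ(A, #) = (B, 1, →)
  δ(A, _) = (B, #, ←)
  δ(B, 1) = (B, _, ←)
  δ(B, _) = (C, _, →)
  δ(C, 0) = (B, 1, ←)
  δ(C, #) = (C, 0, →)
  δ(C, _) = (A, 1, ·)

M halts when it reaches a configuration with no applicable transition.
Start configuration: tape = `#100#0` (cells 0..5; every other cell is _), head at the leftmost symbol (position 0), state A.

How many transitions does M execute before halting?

14

A | __[#]100#0   read # → write 1, move →, go to B
B | __1[1]00#0   read 1 → write _, move ←, go to B
B | __[1]_00#0   read 1 → write _, move ←, go to B
B | _[_]__00#0   read _ → write _, move →, go to C
C | __[_]_00#0   read _ → write 1, move ·, go to A
A | __[1]_00#0   read 1 → write #, move ←, go to A
A | _[_]#_00#0   read _ → write #, move ←, go to B
B | [_]##_00#0   read _ → write _, move →, go to C
C | _[#]#_00#0   read # → write 0, move →, go to C
C | _0[#]_00#0   read # → write 0, move →, go to C
C | _00[_]00#0   read _ → write 1, move ·, go to A
A | _00[1]00#0   read 1 → write #, move ←, go to A
A | _0[0]#00#0   read 0 → write _, move ·, go to A
A | _0[_]#00#0   read _ → write #, move ←, go to B
B | _[0]##00#0
M halts after 14 transitions.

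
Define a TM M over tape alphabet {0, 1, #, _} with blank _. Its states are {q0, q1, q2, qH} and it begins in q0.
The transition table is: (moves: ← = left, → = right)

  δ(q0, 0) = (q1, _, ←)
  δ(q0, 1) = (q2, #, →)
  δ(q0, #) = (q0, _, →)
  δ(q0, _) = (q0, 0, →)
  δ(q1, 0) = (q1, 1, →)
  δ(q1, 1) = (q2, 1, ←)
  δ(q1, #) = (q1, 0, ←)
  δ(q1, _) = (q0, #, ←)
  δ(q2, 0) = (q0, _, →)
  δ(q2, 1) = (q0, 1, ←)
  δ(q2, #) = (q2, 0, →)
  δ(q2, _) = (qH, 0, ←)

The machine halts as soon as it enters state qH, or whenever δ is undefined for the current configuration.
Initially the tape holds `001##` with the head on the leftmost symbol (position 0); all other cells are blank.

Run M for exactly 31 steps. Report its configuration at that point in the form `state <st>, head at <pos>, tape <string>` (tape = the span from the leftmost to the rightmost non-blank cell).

state q0, head at -1, tape 0_0_0#__1##

q0 | ______[0]01##   read 0 → write _, move ←, go to q1
q1 | _____[_]_01##   read _ → write #, move ←, go to q0
q0 | ____[_]#_01##   read _ → write 0, move →, go to q0
q0 | ____0[#]_01##   read # → write _, move →, go to q0
q0 | ____0_[_]01##   read _ → write 0, move →, go to q0
q0 | ____0_0[0]1##   read 0 → write _, move ←, go to q1
q1 | ____0_[0]_1##   read 0 → write 1, move →, go to q1
q1 | ____0_1[_]1##   read _ → write #, move ←, go to q0
q0 | ____0_[1]#1##   read 1 → write #, move →, go to q2
q2 | ____0_#[#]1##   read # → write 0, move →, go to q2
q2 | ____0_#0[1]##   read 1 → write 1, move ←, go to q0
q0 | ____0_#[0]1##   read 0 → write _, move ←, go to q1
q1 | ____0_[#]_1##   read # → write 0, move ←, go to q1
q1 | ____0[_]0_1##   read _ → write #, move ←, go to q0
q0 | ____[0]#0_1##   read 0 → write _, move ←, go to q1
q1 | ___[_]_#0_1##   read _ → write #, move ←, go to q0
q0 | __[_]#_#0_1##   read _ → write 0, move →, go to q0
q0 | __0[#]_#0_1##   read # → write _, move →, go to q0
q0 | __0_[_]#0_1##   read _ → write 0, move →, go to q0
q0 | __0_0[#]0_1##   read # → write _, move →, go to q0
q0 | __0_0_[0]_1##   read 0 → write _, move ←, go to q1
q1 | __0_0[_]__1##   read _ → write #, move ←, go to q0
q0 | __0_[0]#__1##   read 0 → write _, move ←, go to q1
q1 | __0[_]_#__1##   read _ → write #, move ←, go to q0
q0 | __[0]#_#__1##   read 0 → write _, move ←, go to q1
q1 | _[_]_#_#__1##   read _ → write #, move ←, go to q0
q0 | [_]#_#_#__1##   read _ → write 0, move →, go to q0
q0 | 0[#]_#_#__1##   read # → write _, move →, go to q0
q0 | 0_[_]#_#__1##   read _ → write 0, move →, go to q0
q0 | 0_0[#]_#__1##   read # → write _, move →, go to q0
q0 | 0_0_[_]#__1##   read _ → write 0, move →, go to q0
q0 | 0_0_0[#]__1##
After 31 steps: state q0, head at -1, tape 0_0_0#__1##.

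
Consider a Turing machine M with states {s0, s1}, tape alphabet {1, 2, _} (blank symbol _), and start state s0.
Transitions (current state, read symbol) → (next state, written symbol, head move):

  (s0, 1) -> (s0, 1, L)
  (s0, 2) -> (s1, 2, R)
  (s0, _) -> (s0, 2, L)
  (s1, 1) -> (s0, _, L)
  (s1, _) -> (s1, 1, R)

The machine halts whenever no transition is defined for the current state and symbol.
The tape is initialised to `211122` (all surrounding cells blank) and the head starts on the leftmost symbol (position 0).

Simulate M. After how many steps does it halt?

26

state=s0 head=0 tape=[2]11122   (s0,2)→(s1,2,R)
state=s1 head=1 tape=2[1]1122   (s1,1)→(s0,_,L)
state=s0 head=0 tape=[2]_1122   (s0,2)→(s1,2,R)
state=s1 head=1 tape=2[_]1122   (s1,_)→(s1,1,R)
state=s1 head=2 tape=21[1]122   (s1,1)→(s0,_,L)
state=s0 head=1 tape=2[1]_122   (s0,1)→(s0,1,L)
state=s0 head=0 tape=[2]1_122   (s0,2)→(s1,2,R)
state=s1 head=1 tape=2[1]_122   (s1,1)→(s0,_,L)
state=s0 head=0 tape=[2]__122   (s0,2)→(s1,2,R)
state=s1 head=1 tape=2[_]_122   (s1,_)→(s1,1,R)
state=s1 head=2 tape=21[_]122   (s1,_)→(s1,1,R)
state=s1 head=3 tape=211[1]22   (s1,1)→(s0,_,L)
state=s0 head=2 tape=21[1]_22   (s0,1)→(s0,1,L)
state=s0 head=1 tape=2[1]1_22   (s0,1)→(s0,1,L)
state=s0 head=0 tape=[2]11_22   (s0,2)→(s1,2,R)
state=s1 head=1 tape=2[1]1_22   (s1,1)→(s0,_,L)
state=s0 head=0 tape=[2]_1_22   (s0,2)→(s1,2,R)
state=s1 head=1 tape=2[_]1_22   (s1,_)→(s1,1,R)
state=s1 head=2 tape=21[1]_22   (s1,1)→(s0,_,L)
state=s0 head=1 tape=2[1]__22   (s0,1)→(s0,1,L)
state=s0 head=0 tape=[2]1__22   (s0,2)→(s1,2,R)
state=s1 head=1 tape=2[1]__22   (s1,1)→(s0,_,L)
state=s0 head=0 tape=[2]___22   (s0,2)→(s1,2,R)
state=s1 head=1 tape=2[_]__22   (s1,_)→(s1,1,R)
state=s1 head=2 tape=21[_]_22   (s1,_)→(s1,1,R)
state=s1 head=3 tape=211[_]22   (s1,_)→(s1,1,R)
state=s1 head=4 tape=2111[2]2
M halts after 26 transitions.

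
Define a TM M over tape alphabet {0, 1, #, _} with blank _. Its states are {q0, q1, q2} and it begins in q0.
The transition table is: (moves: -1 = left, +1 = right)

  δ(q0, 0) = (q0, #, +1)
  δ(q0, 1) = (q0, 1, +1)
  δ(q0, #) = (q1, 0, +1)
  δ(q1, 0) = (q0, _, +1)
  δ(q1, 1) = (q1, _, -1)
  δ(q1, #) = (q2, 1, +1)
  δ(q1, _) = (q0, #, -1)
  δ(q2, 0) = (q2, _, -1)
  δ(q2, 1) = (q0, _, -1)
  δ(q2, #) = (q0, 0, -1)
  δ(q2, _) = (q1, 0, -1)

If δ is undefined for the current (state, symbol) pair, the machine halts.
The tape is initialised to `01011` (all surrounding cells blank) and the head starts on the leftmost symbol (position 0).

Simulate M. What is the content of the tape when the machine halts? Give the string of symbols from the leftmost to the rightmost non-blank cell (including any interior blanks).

q0 | [0]1011_   read 0 → write #, move +1, go to q0
q0 | #[1]011_   read 1 → write 1, move +1, go to q0
q0 | #1[0]11_   read 0 → write #, move +1, go to q0
q0 | #1#[1]1_   read 1 → write 1, move +1, go to q0
q0 | #1#1[1]_   read 1 → write 1, move +1, go to q0
q0 | #1#11[_]
The non-blank tape span at halt is #1#11.

#1#11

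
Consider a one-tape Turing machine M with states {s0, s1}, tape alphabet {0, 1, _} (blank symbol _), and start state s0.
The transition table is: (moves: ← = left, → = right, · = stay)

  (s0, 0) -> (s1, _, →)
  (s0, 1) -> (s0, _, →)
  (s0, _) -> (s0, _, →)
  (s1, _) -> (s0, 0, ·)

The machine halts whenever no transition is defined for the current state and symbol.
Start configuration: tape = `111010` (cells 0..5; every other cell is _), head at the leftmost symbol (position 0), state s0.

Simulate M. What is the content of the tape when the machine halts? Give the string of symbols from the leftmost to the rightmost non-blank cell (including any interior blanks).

10

s0 | [1]11010   read 1 → write _, move →, go to s0
s0 | _[1]1010   read 1 → write _, move →, go to s0
s0 | __[1]010   read 1 → write _, move →, go to s0
s0 | ___[0]10   read 0 → write _, move →, go to s1
s1 | ____[1]0
The non-blank tape span at halt is 10.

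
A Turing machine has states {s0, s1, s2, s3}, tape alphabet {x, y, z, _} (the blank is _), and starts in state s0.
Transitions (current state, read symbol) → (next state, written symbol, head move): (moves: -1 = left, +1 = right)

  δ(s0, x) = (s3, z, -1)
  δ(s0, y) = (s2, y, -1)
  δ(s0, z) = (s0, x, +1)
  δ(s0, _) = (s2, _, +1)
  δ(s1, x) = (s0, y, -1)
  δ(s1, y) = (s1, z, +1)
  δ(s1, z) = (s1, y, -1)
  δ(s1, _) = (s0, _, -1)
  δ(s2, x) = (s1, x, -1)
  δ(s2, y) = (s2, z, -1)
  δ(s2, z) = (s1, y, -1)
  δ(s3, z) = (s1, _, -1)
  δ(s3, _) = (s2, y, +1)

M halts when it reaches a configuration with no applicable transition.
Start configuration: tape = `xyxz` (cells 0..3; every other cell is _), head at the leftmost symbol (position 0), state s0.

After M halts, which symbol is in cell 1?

state=s0 head=0 tape=___[x]yxz   (s0,x)→(s3,z,-1)
state=s3 head=-1 tape=__[_]zyxz   (s3,_)→(s2,y,+1)
state=s2 head=0 tape=__y[z]yxz   (s2,z)→(s1,y,-1)
state=s1 head=-1 tape=__[y]yyxz   (s1,y)→(s1,z,+1)
state=s1 head=0 tape=__z[y]yxz   (s1,y)→(s1,z,+1)
state=s1 head=1 tape=__zz[y]xz   (s1,y)→(s1,z,+1)
state=s1 head=2 tape=__zzz[x]z   (s1,x)→(s0,y,-1)
state=s0 head=1 tape=__zz[z]yz   (s0,z)→(s0,x,+1)
state=s0 head=2 tape=__zzx[y]z   (s0,y)→(s2,y,-1)
state=s2 head=1 tape=__zz[x]yz   (s2,x)→(s1,x,-1)
state=s1 head=0 tape=__z[z]xyz   (s1,z)→(s1,y,-1)
state=s1 head=-1 tape=__[z]yxyz   (s1,z)→(s1,y,-1)
state=s1 head=-2 tape=_[_]yyxyz   (s1,_)→(s0,_,-1)
state=s0 head=-3 tape=[_]_yyxyz   (s0,_)→(s2,_,+1)
state=s2 head=-2 tape=_[_]yyxyz
Cell 1 holds x when M halts.

x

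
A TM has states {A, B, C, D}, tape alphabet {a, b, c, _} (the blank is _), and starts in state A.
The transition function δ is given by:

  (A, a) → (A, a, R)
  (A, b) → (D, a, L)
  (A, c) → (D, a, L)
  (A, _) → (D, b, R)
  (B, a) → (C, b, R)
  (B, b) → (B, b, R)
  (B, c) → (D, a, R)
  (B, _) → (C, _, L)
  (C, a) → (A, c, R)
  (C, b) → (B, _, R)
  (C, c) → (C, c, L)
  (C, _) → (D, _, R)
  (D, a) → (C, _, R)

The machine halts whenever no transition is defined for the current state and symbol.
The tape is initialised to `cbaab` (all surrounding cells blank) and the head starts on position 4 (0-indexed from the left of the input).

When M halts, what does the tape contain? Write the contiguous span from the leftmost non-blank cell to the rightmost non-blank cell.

cba_cb

A | cbaa[b]__   read b → write a, move L, go to D
D | cba[a]a__   read a → write _, move R, go to C
C | cba_[a]__   read a → write c, move R, go to A
A | cba_c[_]_   read _ → write b, move R, go to D
D | cba_cb[_]
The non-blank tape span at halt is cba_cb.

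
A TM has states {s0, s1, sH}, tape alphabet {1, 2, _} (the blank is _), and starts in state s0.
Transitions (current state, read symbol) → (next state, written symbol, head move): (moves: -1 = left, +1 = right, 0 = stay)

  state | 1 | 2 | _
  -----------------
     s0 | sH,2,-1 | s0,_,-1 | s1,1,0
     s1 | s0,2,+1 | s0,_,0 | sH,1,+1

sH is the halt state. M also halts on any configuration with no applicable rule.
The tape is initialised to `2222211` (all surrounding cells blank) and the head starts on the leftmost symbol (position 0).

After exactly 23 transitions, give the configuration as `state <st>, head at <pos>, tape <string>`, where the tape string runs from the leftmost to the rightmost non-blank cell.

s0 | ___[2]222211   read 2 → write _, move -1, go to s0
s0 | __[_]_222211   read _ → write 1, move 0, go to s1
s1 | __[1]_222211   read 1 → write 2, move +1, go to s0
s0 | __2[_]222211   read _ → write 1, move 0, go to s1
s1 | __2[1]222211   read 1 → write 2, move +1, go to s0
s0 | __22[2]22211   read 2 → write _, move -1, go to s0
s0 | __2[2]_22211   read 2 → write _, move -1, go to s0
s0 | __[2]__22211   read 2 → write _, move -1, go to s0
s0 | _[_]___22211   read _ → write 1, move 0, go to s1
s1 | _[1]___22211   read 1 → write 2, move +1, go to s0
s0 | _2[_]__22211   read _ → write 1, move 0, go to s1
s1 | _2[1]__22211   read 1 → write 2, move +1, go to s0
s0 | _22[_]_22211   read _ → write 1, move 0, go to s1
s1 | _22[1]_22211   read 1 → write 2, move +1, go to s0
s0 | _222[_]22211   read _ → write 1, move 0, go to s1
s1 | _222[1]22211   read 1 → write 2, move +1, go to s0
s0 | _2222[2]2211   read 2 → write _, move -1, go to s0
s0 | _222[2]_2211   read 2 → write _, move -1, go to s0
s0 | _22[2]__2211   read 2 → write _, move -1, go to s0
s0 | _2[2]___2211   read 2 → write _, move -1, go to s0
s0 | _[2]____2211   read 2 → write _, move -1, go to s0
s0 | [_]_____2211   read _ → write 1, move 0, go to s1
s1 | [1]_____2211   read 1 → write 2, move +1, go to s0
s0 | 2[_]____2211
After 23 steps: state s0, head at -2, tape 2_____2211.

state s0, head at -2, tape 2_____2211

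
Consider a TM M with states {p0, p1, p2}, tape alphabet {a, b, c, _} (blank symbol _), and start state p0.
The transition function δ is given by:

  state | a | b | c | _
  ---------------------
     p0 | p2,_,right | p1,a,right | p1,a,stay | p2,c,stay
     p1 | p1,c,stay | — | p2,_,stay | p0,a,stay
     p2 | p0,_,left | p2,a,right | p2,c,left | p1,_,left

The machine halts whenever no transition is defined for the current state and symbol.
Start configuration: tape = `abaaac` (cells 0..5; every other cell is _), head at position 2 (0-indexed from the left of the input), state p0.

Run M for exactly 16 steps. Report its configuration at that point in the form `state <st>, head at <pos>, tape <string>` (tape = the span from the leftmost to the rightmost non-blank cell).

p0 | ab[a]aac   read a → write _, move right, go to p2
p2 | ab_[a]ac   read a → write _, move left, go to p0
p0 | ab[_]_ac   read _ → write c, move stay, go to p2
p2 | ab[c]_ac   read c → write c, move left, go to p2
p2 | a[b]c_ac   read b → write a, move right, go to p2
p2 | aa[c]_ac   read c → write c, move left, go to p2
p2 | a[a]c_ac   read a → write _, move left, go to p0
p0 | [a]_c_ac   read a → write _, move right, go to p2
p2 | _[_]c_ac   read _ → write _, move left, go to p1
p1 | [_]_c_ac   read _ → write a, move stay, go to p0
p0 | [a]_c_ac   read a → write _, move right, go to p2
p2 | _[_]c_ac   read _ → write _, move left, go to p1
p1 | [_]_c_ac   read _ → write a, move stay, go to p0
p0 | [a]_c_ac   read a → write _, move right, go to p2
p2 | _[_]c_ac   read _ → write _, move left, go to p1
p1 | [_]_c_ac   read _ → write a, move stay, go to p0
p0 | [a]_c_ac
After 16 steps: state p0, head at 0, tape a_c_ac.

state p0, head at 0, tape a_c_ac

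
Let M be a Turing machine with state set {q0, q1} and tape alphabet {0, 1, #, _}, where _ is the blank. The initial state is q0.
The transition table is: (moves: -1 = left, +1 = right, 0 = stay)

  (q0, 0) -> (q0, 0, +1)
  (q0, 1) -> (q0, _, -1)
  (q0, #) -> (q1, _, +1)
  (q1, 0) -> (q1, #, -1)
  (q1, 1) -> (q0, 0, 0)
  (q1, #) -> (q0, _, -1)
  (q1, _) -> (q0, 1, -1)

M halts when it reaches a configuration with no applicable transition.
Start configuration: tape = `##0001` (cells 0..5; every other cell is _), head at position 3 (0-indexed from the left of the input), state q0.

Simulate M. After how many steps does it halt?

state=q0 head=3 tape=##0[0]01   (q0,0)→(q0,0,+1)
state=q0 head=4 tape=##00[0]1   (q0,0)→(q0,0,+1)
state=q0 head=5 tape=##000[1]   (q0,1)→(q0,_,-1)
state=q0 head=4 tape=##00[0]_   (q0,0)→(q0,0,+1)
state=q0 head=5 tape=##000[_]
M halts after 4 transitions.

4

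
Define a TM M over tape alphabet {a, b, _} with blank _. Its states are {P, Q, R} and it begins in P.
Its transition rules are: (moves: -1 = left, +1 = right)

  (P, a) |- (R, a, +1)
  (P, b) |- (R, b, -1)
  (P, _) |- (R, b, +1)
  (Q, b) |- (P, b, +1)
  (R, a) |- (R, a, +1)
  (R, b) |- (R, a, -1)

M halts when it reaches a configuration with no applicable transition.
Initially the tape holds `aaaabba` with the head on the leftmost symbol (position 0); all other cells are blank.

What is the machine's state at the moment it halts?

P | [a]aaabba_   read a → write a, move +1, go to R
R | a[a]aabba_   read a → write a, move +1, go to R
R | aa[a]abba_   read a → write a, move +1, go to R
R | aaa[a]bba_   read a → write a, move +1, go to R
R | aaaa[b]ba_   read b → write a, move -1, go to R
R | aaa[a]aba_   read a → write a, move +1, go to R
R | aaaa[a]ba_   read a → write a, move +1, go to R
R | aaaaa[b]a_   read b → write a, move -1, go to R
R | aaaa[a]aa_   read a → write a, move +1, go to R
R | aaaaa[a]a_   read a → write a, move +1, go to R
R | aaaaaa[a]_   read a → write a, move +1, go to R
R | aaaaaaa[_]
No transition is defined for (R, _); M halts in state R.

R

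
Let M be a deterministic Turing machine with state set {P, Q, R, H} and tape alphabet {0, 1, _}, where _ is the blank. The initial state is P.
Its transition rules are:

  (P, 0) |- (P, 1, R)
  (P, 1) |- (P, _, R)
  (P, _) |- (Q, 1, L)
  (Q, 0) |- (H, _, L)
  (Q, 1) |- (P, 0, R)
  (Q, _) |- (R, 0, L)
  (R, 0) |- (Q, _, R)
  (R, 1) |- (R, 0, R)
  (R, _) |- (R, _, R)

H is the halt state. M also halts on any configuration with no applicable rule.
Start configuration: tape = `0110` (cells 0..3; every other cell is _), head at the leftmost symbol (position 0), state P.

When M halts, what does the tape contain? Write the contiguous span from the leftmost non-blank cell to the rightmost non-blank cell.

state=P head=0 tape=[0]110__   (P,0)→(P,1,R)
state=P head=1 tape=1[1]10__   (P,1)→(P,_,R)
state=P head=2 tape=1_[1]0__   (P,1)→(P,_,R)
state=P head=3 tape=1__[0]__   (P,0)→(P,1,R)
state=P head=4 tape=1__1[_]_   (P,_)→(Q,1,L)
state=Q head=3 tape=1__[1]1_   (Q,1)→(P,0,R)
state=P head=4 tape=1__0[1]_   (P,1)→(P,_,R)
state=P head=5 tape=1__0_[_]   (P,_)→(Q,1,L)
state=Q head=4 tape=1__0[_]1   (Q,_)→(R,0,L)
state=R head=3 tape=1__[0]01   (R,0)→(Q,_,R)
state=Q head=4 tape=1___[0]1   (Q,0)→(H,_,L)
state=H head=3 tape=1__[_]_1
The non-blank tape span at halt is 1____1.

1____1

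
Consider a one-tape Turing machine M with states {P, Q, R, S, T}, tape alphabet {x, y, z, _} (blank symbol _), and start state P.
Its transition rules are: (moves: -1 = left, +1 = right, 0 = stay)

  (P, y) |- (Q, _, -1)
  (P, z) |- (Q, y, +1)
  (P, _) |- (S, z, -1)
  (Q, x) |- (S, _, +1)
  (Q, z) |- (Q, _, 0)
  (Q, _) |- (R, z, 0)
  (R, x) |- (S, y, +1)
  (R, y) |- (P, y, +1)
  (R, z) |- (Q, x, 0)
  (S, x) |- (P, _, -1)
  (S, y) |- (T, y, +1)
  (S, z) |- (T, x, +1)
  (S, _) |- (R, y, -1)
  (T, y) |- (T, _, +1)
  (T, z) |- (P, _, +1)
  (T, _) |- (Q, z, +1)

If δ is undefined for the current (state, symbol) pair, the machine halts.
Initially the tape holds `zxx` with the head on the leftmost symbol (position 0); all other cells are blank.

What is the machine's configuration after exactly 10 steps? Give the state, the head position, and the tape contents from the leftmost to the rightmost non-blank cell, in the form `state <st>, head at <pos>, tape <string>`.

state=P head=0 tape=[z]xx   (P,z)→(Q,y,+1)
state=Q head=1 tape=y[x]x   (Q,x)→(S,_,+1)
state=S head=2 tape=y_[x]   (S,x)→(P,_,-1)
state=P head=1 tape=y[_]_   (P,_)→(S,z,-1)
state=S head=0 tape=[y]z_   (S,y)→(T,y,+1)
state=T head=1 tape=y[z]_   (T,z)→(P,_,+1)
state=P head=2 tape=y_[_]   (P,_)→(S,z,-1)
state=S head=1 tape=y[_]z   (S,_)→(R,y,-1)
state=R head=0 tape=[y]yz   (R,y)→(P,y,+1)
state=P head=1 tape=y[y]z   (P,y)→(Q,_,-1)
state=Q head=0 tape=[y]_z
After 10 steps: state Q, head at 0, tape y_z.

state Q, head at 0, tape y_z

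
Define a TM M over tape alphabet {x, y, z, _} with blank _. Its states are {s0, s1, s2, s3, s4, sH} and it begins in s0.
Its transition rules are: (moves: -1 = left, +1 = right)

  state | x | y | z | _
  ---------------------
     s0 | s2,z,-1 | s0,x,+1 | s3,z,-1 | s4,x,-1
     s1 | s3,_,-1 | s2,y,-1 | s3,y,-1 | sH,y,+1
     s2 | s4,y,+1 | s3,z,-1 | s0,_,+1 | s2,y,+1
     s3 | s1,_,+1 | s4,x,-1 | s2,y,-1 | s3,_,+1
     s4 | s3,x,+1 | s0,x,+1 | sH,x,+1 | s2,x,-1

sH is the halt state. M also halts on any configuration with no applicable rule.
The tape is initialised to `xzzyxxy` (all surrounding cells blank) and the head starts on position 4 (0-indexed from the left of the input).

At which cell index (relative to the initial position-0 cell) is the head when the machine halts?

s0 | xzzy[x]xy   read x → write z, move -1, go to s2
s2 | xzz[y]zxy   read y → write z, move -1, go to s3
s3 | xz[z]zzxy   read z → write y, move -1, go to s2
s2 | x[z]yzzxy   read z → write _, move +1, go to s0
s0 | x_[y]zzxy   read y → write x, move +1, go to s0
s0 | x_x[z]zxy   read z → write z, move -1, go to s3
s3 | x_[x]zzxy   read x → write _, move +1, go to s1
s1 | x__[z]zxy   read z → write y, move -1, go to s3
s3 | x_[_]yzxy   read _ → write _, move +1, go to s3
s3 | x__[y]zxy   read y → write x, move -1, go to s4
s4 | x_[_]xzxy   read _ → write x, move -1, go to s2
s2 | x[_]xxzxy   read _ → write y, move +1, go to s2
s2 | xy[x]xzxy   read x → write y, move +1, go to s4
s4 | xyy[x]zxy   read x → write x, move +1, go to s3
s3 | xyyx[z]xy   read z → write y, move -1, go to s2
s2 | xyy[x]yxy   read x → write y, move +1, go to s4
s4 | xyyy[y]xy   read y → write x, move +1, go to s0
s0 | xyyyx[x]y   read x → write z, move -1, go to s2
s2 | xyyy[x]zy   read x → write y, move +1, go to s4
s4 | xyyyy[z]y   read z → write x, move +1, go to sH
sH | xyyyyx[y]
At halt the head is at cell 6.

6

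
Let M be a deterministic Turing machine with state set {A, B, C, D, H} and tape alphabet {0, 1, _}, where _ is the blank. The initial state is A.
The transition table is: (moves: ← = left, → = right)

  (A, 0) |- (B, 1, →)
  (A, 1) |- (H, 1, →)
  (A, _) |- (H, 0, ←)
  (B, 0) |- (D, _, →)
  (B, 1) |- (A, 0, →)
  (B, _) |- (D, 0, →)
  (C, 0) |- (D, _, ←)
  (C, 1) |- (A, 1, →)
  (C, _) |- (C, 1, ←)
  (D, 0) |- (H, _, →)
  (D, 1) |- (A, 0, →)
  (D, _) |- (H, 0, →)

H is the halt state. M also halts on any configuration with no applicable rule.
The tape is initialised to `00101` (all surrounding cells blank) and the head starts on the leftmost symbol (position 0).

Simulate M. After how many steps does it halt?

A | [0]0101_   read 0 → write 1, move →, go to B
B | 1[0]101_   read 0 → write _, move →, go to D
D | 1_[1]01_   read 1 → write 0, move →, go to A
A | 1_0[0]1_   read 0 → write 1, move →, go to B
B | 1_01[1]_   read 1 → write 0, move →, go to A
A | 1_010[_]   read _ → write 0, move ←, go to H
H | 1_01[0]0
M halts after 6 transitions.

6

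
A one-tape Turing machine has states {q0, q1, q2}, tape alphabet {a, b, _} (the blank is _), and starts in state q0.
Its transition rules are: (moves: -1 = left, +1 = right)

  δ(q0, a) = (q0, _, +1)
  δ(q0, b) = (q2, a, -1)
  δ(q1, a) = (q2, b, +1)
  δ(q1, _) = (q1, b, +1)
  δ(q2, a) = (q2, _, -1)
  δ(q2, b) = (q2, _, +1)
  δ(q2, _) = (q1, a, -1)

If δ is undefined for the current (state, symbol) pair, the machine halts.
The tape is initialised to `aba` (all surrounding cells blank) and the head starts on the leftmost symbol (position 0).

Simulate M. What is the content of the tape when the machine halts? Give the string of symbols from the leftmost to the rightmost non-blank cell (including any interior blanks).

state=q0 head=0 tape=_[a]ba_   (q0,a)→(q0,_,+1)
state=q0 head=1 tape=__[b]a_   (q0,b)→(q2,a,-1)
state=q2 head=0 tape=_[_]aa_   (q2,_)→(q1,a,-1)
state=q1 head=-1 tape=[_]aaa_   (q1,_)→(q1,b,+1)
state=q1 head=0 tape=b[a]aa_   (q1,a)→(q2,b,+1)
state=q2 head=1 tape=bb[a]a_   (q2,a)→(q2,_,-1)
state=q2 head=0 tape=b[b]_a_   (q2,b)→(q2,_,+1)
state=q2 head=1 tape=b_[_]a_   (q2,_)→(q1,a,-1)
state=q1 head=0 tape=b[_]aa_   (q1,_)→(q1,b,+1)
state=q1 head=1 tape=bb[a]a_   (q1,a)→(q2,b,+1)
state=q2 head=2 tape=bbb[a]_   (q2,a)→(q2,_,-1)
state=q2 head=1 tape=bb[b]__   (q2,b)→(q2,_,+1)
state=q2 head=2 tape=bb_[_]_   (q2,_)→(q1,a,-1)
state=q1 head=1 tape=bb[_]a_   (q1,_)→(q1,b,+1)
state=q1 head=2 tape=bbb[a]_   (q1,a)→(q2,b,+1)
state=q2 head=3 tape=bbbb[_]   (q2,_)→(q1,a,-1)
state=q1 head=2 tape=bbb[b]a
The non-blank tape span at halt is bbbba.

bbbba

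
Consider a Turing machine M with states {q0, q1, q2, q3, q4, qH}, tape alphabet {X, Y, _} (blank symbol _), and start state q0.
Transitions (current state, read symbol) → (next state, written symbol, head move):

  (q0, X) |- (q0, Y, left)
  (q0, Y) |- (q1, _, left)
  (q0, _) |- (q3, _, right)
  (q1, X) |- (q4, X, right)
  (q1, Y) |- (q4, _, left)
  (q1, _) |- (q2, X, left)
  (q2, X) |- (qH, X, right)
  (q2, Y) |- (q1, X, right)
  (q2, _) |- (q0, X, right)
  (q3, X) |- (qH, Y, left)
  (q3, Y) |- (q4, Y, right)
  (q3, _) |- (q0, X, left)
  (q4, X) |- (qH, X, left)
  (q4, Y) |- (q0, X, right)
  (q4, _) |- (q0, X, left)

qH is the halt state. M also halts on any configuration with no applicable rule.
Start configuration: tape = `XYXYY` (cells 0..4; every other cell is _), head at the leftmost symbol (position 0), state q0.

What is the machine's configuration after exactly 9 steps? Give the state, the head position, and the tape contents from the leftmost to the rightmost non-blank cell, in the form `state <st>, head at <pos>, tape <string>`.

state=q0 head=0 tape=__[X]YXYY   (q0,X)→(q0,Y,left)
state=q0 head=-1 tape=_[_]YYXYY   (q0,_)→(q3,_,right)
state=q3 head=0 tape=__[Y]YXYY   (q3,Y)→(q4,Y,right)
state=q4 head=1 tape=__Y[Y]XYY   (q4,Y)→(q0,X,right)
state=q0 head=2 tape=__YX[X]YY   (q0,X)→(q0,Y,left)
state=q0 head=1 tape=__Y[X]YYY   (q0,X)→(q0,Y,left)
state=q0 head=0 tape=__[Y]YYYY   (q0,Y)→(q1,_,left)
state=q1 head=-1 tape=_[_]_YYYY   (q1,_)→(q2,X,left)
state=q2 head=-2 tape=[_]X_YYYY   (q2,_)→(q0,X,right)
state=q0 head=-1 tape=X[X]_YYYY
After 9 steps: state q0, head at -1, tape XX_YYYY.

state q0, head at -1, tape XX_YYYY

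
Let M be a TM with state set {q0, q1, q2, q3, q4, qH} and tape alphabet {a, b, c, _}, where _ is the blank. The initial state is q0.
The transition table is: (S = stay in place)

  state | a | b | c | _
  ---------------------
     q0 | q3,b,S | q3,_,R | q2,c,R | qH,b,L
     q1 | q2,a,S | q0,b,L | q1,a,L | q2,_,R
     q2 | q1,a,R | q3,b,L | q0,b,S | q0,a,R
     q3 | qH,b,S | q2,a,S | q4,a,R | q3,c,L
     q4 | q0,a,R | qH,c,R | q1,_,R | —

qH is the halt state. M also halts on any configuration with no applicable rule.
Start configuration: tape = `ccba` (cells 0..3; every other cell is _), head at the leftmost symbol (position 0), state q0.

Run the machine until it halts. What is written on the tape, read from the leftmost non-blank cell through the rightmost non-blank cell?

c_aa_ab

q0 | [c]cba___   read c → write c, move R, go to q2
q2 | c[c]ba___   read c → write b, move S, go to q0
q0 | c[b]ba___   read b → write _, move R, go to q3
q3 | c_[b]a___   read b → write a, move S, go to q2
q2 | c_[a]a___   read a → write a, move R, go to q1
q1 | c_a[a]___   read a → write a, move S, go to q2
q2 | c_a[a]___   read a → write a, move R, go to q1
q1 | c_aa[_]__   read _ → write _, move R, go to q2
q2 | c_aa_[_]_   read _ → write a, move R, go to q0
q0 | c_aa_a[_]   read _ → write b, move L, go to qH
qH | c_aa_[a]b
The non-blank tape span at halt is c_aa_ab.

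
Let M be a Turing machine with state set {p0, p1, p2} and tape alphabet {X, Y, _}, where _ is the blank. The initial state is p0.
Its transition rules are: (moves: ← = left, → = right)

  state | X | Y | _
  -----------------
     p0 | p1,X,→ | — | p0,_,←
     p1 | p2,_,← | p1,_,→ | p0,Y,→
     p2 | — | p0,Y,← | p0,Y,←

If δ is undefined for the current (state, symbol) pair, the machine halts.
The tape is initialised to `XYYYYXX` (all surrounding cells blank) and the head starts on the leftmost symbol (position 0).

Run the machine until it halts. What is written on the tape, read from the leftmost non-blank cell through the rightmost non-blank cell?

XY__Y_X

p0 | [X]YYYYXX   read X → write X, move →, go to p1
p1 | X[Y]YYYXX   read Y → write _, move →, go to p1
p1 | X_[Y]YYXX   read Y → write _, move →, go to p1
p1 | X__[Y]YXX   read Y → write _, move →, go to p1
p1 | X___[Y]XX   read Y → write _, move →, go to p1
p1 | X____[X]X   read X → write _, move ←, go to p2
p2 | X___[_]_X   read _ → write Y, move ←, go to p0
p0 | X__[_]Y_X   read _ → write _, move ←, go to p0
p0 | X_[_]_Y_X   read _ → write _, move ←, go to p0
p0 | X[_]__Y_X   read _ → write _, move ←, go to p0
p0 | [X]___Y_X   read X → write X, move →, go to p1
p1 | X[_]__Y_X   read _ → write Y, move →, go to p0
p0 | XY[_]_Y_X   read _ → write _, move ←, go to p0
p0 | X[Y]__Y_X
The non-blank tape span at halt is XY__Y_X.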